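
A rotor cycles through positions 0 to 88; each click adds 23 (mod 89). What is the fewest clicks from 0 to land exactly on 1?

23·31 = 713 = 8·89 + 1, so 23⁻¹ ≡ 31 (mod 89).

31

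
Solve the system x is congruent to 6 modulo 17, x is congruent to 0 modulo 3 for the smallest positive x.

x ≡ 0 (mod 3) gives x ∈ {0, 3, 6}.
The first of these with x mod 17 = 6 is 6.

6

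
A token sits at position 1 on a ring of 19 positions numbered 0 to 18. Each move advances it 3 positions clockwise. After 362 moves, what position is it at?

4

362·3 = 1086.
1086 mod 19 = 3 (since 57·19 = 1083).
(1 + 3) mod 19 = 4.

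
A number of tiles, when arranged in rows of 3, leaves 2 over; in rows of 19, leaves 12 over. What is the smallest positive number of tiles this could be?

50

x ≡ 2 (mod 3) gives x ∈ {2, 5, 8, 11, 14, 17, 20, 23, …}.
The first of these with x mod 19 = 12 is 50.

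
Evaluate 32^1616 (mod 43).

Successive squares of 32 mod 43: 32^1≡32, 32^2≡35, 32^4≡21, 32^8≡11, 32^16≡35, 32^32≡21, 32^64≡11, 32^128≡35, 32^256≡21, 32^512≡11, 32^1024≡35.
Since 1616 = 16 + 64 + 512 + 1024 in binary, 32^1616 ≡ 35·11·11·35 ≡ 4 (mod 43).

4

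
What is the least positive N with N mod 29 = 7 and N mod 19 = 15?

471

x ≡ 15 (mod 19) gives x ∈ {15, 34, 53, 72, 91, 110, 129, 148, …}.
The first of these with x mod 29 = 7 is 471.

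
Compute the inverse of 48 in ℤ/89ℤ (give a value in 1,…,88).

13

89 = 1·48 + 41
48 = 1·41 + 7
41 = 5·7 + 6
7 = 1·6 + 1
6 = 6·1 + 0
Back-substituting gives 48·13 ≡ 1 (mod 89).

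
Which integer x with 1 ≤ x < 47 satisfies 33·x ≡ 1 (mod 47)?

33·10 = 330 = 7·47 + 1, so 33⁻¹ ≡ 10 (mod 47).

10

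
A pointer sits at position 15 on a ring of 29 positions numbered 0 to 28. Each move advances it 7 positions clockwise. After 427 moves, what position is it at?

427·7 = 2989.
Dividing 2989 by 29 gives quotient 103 and remainder 2.
(15 + 2) mod 29 = 17.

17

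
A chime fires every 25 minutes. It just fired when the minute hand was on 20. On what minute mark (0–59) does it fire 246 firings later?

50

246·25 = 6150.
6150 = 102·60 + 30, so 6150 mod 60 = 30.
(20 + 30) mod 60 = 50.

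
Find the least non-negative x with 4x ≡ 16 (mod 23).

The inverse of 4 mod 23 is 6 (since 4·6 = 24 ≡ 1).
So x ≡ 6·16 = 96 ≡ 4 (mod 23).

4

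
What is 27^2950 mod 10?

9

Powers of 7 mod 10 repeat with period 4: 7, 9, 3, 1.
2950 mod 4 = 2, so the last digit matches 7^2 = 9.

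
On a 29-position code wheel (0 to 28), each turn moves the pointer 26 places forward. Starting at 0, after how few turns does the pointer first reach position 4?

26⁻¹ ≡ 19 (mod 29) because 26·19 = 494 = 17·29 + 1.
So x ≡ 19·4 = 76 ≡ 18 (mod 29).
Check: 26·18 = 468 = 16·29 + 4.

18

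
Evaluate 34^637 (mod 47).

6

Successive squares of 34 mod 47: 34^1≡34, 34^2≡28, 34^4≡32, 34^8≡37, 34^16≡6, 34^32≡36, 34^64≡27, 34^128≡24, 34^256≡12, 34^512≡3.
637 = 1 + 4 + 8 + 16 + 32 + 64 + 512, so 34^637 ≡ 34·32·37·6·36·27·3 ≡ 6 (mod 47).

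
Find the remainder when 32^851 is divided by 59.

Successive squares of 32 mod 59: 32^1≡32, 32^2≡21, 32^4≡28, 32^8≡17, 32^16≡53, 32^32≡36, 32^64≡57, 32^128≡4, 32^256≡16, 32^512≡20.
Since 851 = 1 + 2 + 16 + 64 + 256 + 512 in binary, 32^851 ≡ 32·21·53·57·16·20 ≡ 56 (mod 59).

56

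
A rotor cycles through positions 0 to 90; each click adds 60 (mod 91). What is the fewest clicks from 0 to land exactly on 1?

91 = 1·60 + 31
60 = 1·31 + 29
31 = 1·29 + 2
29 = 14·2 + 1
2 = 2·1 + 0
Back-substituting gives 60·44 ≡ 1 (mod 91).

44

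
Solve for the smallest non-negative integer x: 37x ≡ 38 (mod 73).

3

The inverse of 37 mod 73 is 2 (since 37·2 = 74 ≡ 1).
Multiplying both sides by 2: x ≡ 2·38 = 76 ≡ 3 (mod 73).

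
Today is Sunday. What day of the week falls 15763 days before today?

15763 − 2251·7 = 6, so 15763 ≡ 6 (mod 7).
Sunday − 6 days → Monday.

Monday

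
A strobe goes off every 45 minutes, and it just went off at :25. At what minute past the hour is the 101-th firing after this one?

10

101·45 = 4545.
4545 = 75·60 + 45, so 4545 mod 60 = 45.
(25 + 45) mod 60 = 10.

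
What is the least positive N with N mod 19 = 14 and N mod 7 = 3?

52

Since 7·11 ≡ 1 (mod 19), take x = 3 + 7·((14−3)·11 mod 19) = 3 + 7·7 = 52.
Check: 52 mod 19 = 14, 52 mod 7 = 3.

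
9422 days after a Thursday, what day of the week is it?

Thursday

9422 = 1346·7 + 0, so 9422 mod 7 = 0.
Thursday + 0 days → Thursday.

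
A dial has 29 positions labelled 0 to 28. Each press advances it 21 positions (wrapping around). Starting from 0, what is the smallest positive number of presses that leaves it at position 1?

18

21·18 = 378 = 13·29 + 1, so 21⁻¹ ≡ 18 (mod 29).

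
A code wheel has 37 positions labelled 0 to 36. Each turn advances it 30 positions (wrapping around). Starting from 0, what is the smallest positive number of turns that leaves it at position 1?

21

30·21 = 630 = 17·37 + 1, so 30⁻¹ ≡ 21 (mod 37).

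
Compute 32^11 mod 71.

48

By repeated squaring mod 71: 32^1≡32, 32^2≡30, 32^4≡48, 32^8≡32.
11 = 1 + 2 + 8, so 32^11 ≡ 32·30·32 ≡ 48 (mod 71).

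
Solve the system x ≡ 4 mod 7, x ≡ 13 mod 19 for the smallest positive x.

32

x ≡ 4 (mod 7) gives x ∈ {4, 11, 18, 25, 32}.
The first of these with x mod 19 = 13 is 32.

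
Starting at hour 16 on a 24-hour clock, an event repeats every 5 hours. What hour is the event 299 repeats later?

23

299·5 = 1495.
Dividing 1495 by 24 gives quotient 62 and remainder 7.
(16 + 7) mod 24 = 23.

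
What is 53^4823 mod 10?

7

Last digits of 3^n: 3, 9, 7, 1 (period 4).
4823 leaves remainder 3 on division by 4, so 53^4823 ends in 7.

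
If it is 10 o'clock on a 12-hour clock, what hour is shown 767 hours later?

767 − 63·12 = 11, so 767 ≡ 11 (mod 12).
10 + 11 → 9 on a 12-hour dial.

9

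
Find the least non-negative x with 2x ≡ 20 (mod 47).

2⁻¹ ≡ 24 (mod 47) because 2·24 = 48 = 1·47 + 1.
Multiplying both sides by 24: x ≡ 24·20 = 480 ≡ 10 (mod 47).
Check: 2·10 = 20 = 0·47 + 20.

10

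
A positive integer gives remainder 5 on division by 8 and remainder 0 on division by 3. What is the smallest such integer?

21

x ≡ 0 (mod 3) gives x ∈ {0, 3, 6, 9, 12, 15, 18, 21}.
The first of these with x mod 8 = 5 is 21.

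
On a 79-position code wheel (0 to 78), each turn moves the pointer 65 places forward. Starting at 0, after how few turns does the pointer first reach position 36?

20

65⁻¹ ≡ 62 (mod 79) because 65·62 = 4030 = 51·79 + 1.
Multiplying both sides by 62: x ≡ 62·36 = 2232 ≡ 20 (mod 79).
Check: 65·20 = 1300 = 16·79 + 36.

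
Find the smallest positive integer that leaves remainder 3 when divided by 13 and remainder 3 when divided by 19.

x ≡ 3 (mod 13) gives x ∈ {3}.
The first of these with x mod 19 = 3 is 3.

3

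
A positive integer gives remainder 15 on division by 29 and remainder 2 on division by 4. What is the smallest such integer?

102

Since 4·22 ≡ 1 (mod 29), take x = 2 + 4·((15−2)·22 mod 29) = 2 + 4·25 = 102.
Check: 102 mod 29 = 15, 102 mod 4 = 2.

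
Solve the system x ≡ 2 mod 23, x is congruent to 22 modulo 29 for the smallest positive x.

370

Since 29·4 ≡ 1 (mod 23), take x = 22 + 29·((2−22)·4 mod 23) = 22 + 29·12 = 370.
Check: 370 mod 23 = 2, 370 mod 29 = 22.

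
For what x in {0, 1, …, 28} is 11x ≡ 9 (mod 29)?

14

11⁻¹ ≡ 8 (mod 29) because 11·8 = 88 = 3·29 + 1.
Multiplying both sides by 8: x ≡ 8·9 = 72 ≡ 14 (mod 29).
Check: 11·14 = 154 = 5·29 + 9.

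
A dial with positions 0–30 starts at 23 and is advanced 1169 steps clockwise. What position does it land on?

1169 = 37·31 + 22, so 1169 mod 31 = 22.
(23 + 22) mod 31 = 14.

14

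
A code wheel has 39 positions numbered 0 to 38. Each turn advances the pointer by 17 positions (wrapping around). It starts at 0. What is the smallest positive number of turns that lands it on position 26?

13

The inverse of 17 mod 39 is 23 (since 17·23 = 391 ≡ 1).
So x ≡ 23·26 = 598 ≡ 13 (mod 39).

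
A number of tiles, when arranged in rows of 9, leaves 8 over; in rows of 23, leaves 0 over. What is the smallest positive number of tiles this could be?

x ≡ 8 (mod 9) gives x ∈ {8, 17, 26, 35, 44, 53, 62, 71, …}.
The first of these with x mod 23 = 0 is 161.

161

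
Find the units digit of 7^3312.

Last digits of 7^n: 7, 9, 3, 1 (period 4).
3312 leaves remainder 0 on division by 4, so 7^3312 ends in 1.

1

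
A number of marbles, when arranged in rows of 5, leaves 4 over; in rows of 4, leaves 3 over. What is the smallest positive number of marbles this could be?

x ≡ 3 (mod 4) gives x ∈ {3, 7, 11, 15, 19}.
The first of these with x mod 5 = 4 is 19.

19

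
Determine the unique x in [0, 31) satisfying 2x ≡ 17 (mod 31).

The inverse of 2 mod 31 is 16 (since 2·16 = 32 ≡ 1).
Multiplying both sides by 16: x ≡ 16·17 = 272 ≡ 24 (mod 31).

24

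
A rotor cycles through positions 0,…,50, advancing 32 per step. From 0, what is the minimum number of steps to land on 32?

1

32⁻¹ ≡ 8 (mod 51) because 32·8 = 256 = 5·51 + 1.
So x ≡ 8·32 = 256 ≡ 1 (mod 51).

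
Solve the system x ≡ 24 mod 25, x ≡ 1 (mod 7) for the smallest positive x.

x ≡ 1 (mod 7) gives x ∈ {1, 8, 15, 22, 29, 36, 43, 50, …}.
The first of these with x mod 25 = 24 is 99.

99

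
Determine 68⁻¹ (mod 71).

47

71 = 1·68 + 3
68 = 22·3 + 2
3 = 1·2 + 1
2 = 2·1 + 0
Back-substituting gives 68·47 ≡ 1 (mod 71).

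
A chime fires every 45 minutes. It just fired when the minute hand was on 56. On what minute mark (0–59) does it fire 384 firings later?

384·45 = 17280.
17280 = 288·60 + 0, so 17280 mod 60 = 0.
(56 + 0) mod 60 = 56.

56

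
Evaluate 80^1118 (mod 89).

57

Successive squares of 80 mod 89: 80^1≡80, 80^2≡81, 80^4≡64, 80^8≡2, 80^16≡4, 80^32≡16, 80^64≡78, 80^128≡32, 80^256≡45, 80^512≡67, 80^1024≡39.
Since 1118 = 2 + 4 + 8 + 16 + 64 + 1024 in binary, 80^1118 ≡ 81·64·2·4·78·39 ≡ 57 (mod 89).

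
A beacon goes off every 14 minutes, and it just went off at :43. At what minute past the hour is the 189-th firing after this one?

49

189·14 = 2646.
Dividing 2646 by 60 gives quotient 44 and remainder 6.
(43 + 6) mod 60 = 49.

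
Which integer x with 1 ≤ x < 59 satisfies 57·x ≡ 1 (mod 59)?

57·29 = 1653 = 28·59 + 1, so 57⁻¹ ≡ 29 (mod 59).

29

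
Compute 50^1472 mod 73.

Successive squares of 50 mod 73: 50^1≡50, 50^2≡18, 50^4≡32, 50^8≡2, 50^16≡4, 50^32≡16, 50^64≡37, 50^128≡55, 50^256≡32, 50^512≡2, 50^1024≡4.
Since 1472 = 64 + 128 + 256 + 1024 in binary, 50^1472 ≡ 37·55·32·4 ≡ 16 (mod 73).

16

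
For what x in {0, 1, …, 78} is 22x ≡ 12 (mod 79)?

58

The inverse of 22 mod 79 is 18 (since 22·18 = 396 ≡ 1).
So x ≡ 18·12 = 216 ≡ 58 (mod 79).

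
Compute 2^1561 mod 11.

By repeated squaring mod 11: 2^1≡2, 2^2≡4, 2^4≡5, 2^8≡3, 2^16≡9, 2^32≡4, 2^64≡5, 2^128≡3, 2^256≡9, 2^512≡4, 2^1024≡5.
1561 = 1 + 8 + 16 + 512 + 1024, so 2^1561 ≡ 2·3·9·4·5 ≡ 2 (mod 11).

2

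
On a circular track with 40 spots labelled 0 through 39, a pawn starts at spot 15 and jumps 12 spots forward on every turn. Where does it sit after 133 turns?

133·12 = 1596.
1596 = 39·40 + 36, so 1596 mod 40 = 36.
(15 + 36) mod 40 = 11.

11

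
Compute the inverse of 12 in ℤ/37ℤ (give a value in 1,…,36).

34

12·34 = 408 = 11·37 + 1, so 12⁻¹ ≡ 34 (mod 37).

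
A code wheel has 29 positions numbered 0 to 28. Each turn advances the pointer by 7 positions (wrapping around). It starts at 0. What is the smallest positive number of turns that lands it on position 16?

The inverse of 7 mod 29 is 25 (since 7·25 = 175 ≡ 1).
Multiplying both sides by 25: x ≡ 25·16 = 400 ≡ 23 (mod 29).

23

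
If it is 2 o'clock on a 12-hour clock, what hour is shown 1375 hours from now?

9

Dividing 1375 by 12 gives quotient 114 and remainder 7.
2 + 7 → 9 on a 12-hour dial.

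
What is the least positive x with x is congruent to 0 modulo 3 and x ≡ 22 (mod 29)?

51

Since 29·2 ≡ 1 (mod 3), take x = 22 + 29·((0−22)·2 mod 3) = 22 + 29·1 = 51.
Check: 51 mod 3 = 0, 51 mod 29 = 22.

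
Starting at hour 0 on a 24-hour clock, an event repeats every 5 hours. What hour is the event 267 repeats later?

15

267·5 = 1335.
1335 = 55·24 + 15, so 1335 mod 24 = 15.
(0 + 15) mod 24 = 15.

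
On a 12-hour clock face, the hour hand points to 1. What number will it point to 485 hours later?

Dividing 485 by 12 gives quotient 40 and remainder 5.
1 + 5 → 6 on a 12-hour dial.

6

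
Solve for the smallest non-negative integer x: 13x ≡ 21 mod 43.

38

13⁻¹ ≡ 10 (mod 43) because 13·10 = 130 = 3·43 + 1.
Multiplying both sides by 10: x ≡ 10·21 = 210 ≡ 38 (mod 43).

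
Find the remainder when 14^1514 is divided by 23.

Square-and-reduce mod 23: 14^1≡14, 14^2≡12, 14^4≡6, 14^8≡13, 14^16≡8, 14^32≡18, 14^64≡2, 14^128≡4, 14^256≡16, 14^512≡3, 14^1024≡9.
1514 = 2 + 8 + 32 + 64 + 128 + 256 + 1024, so 14^1514 ≡ 12·13·18·2·4·16·9 ≡ 4 (mod 23).

4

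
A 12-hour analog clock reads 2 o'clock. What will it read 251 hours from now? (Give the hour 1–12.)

1

251 = 20·12 + 11, so 251 mod 12 = 11.
2 + 11 → 1 on a 12-hour dial.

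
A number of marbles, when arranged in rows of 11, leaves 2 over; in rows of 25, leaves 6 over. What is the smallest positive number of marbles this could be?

x ≡ 2 (mod 11) gives x ∈ {2, 13, 24, 35, 46, 57, 68, 79, …}.
The first of these with x mod 25 = 6 is 156.

156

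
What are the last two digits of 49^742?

By repeated squaring mod 100: 49^1≡49, 49^2≡1, 49^4≡1, 49^8≡1, 49^16≡1, 49^32≡1, 49^64≡1, 49^128≡1, 49^256≡1, 49^512≡1.
Since 742 = 2 + 4 + 32 + 64 + 128 + 512 in binary, 49^742 ≡ 1·1·1·1·1·1 ≡ 1 (mod 100).

01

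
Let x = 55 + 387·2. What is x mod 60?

387·2 = 774.
774 − 12·60 = 54, so 774 ≡ 54 (mod 60).
(55 + 54) mod 60 = 49.

49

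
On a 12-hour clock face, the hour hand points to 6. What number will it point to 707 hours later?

5

Dividing 707 by 12 gives quotient 58 and remainder 11.
6 + 11 → 5 on a 12-hour dial.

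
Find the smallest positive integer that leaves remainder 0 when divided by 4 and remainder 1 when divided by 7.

x ≡ 0 (mod 4) gives x ∈ {0, 4, 8}.
The first of these with x mod 7 = 1 is 8.

8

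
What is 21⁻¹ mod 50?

50 = 2·21 + 8
21 = 2·8 + 5
8 = 1·5 + 3
5 = 1·3 + 2
3 = 1·2 + 1
2 = 2·1 + 0
Back-substituting gives 21·31 ≡ 1 (mod 50).

31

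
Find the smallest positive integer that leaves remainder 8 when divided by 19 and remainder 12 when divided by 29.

331

x ≡ 8 (mod 19) gives x ∈ {8, 27, 46, 65, 84, 103, 122, 141, …}.
The first of these with x mod 29 = 12 is 331.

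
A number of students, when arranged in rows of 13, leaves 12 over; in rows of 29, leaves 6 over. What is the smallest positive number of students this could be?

Since 29·9 ≡ 1 (mod 13), take x = 6 + 29·((12−6)·9 mod 13) = 6 + 29·2 = 64.
Check: 64 mod 13 = 12, 64 mod 29 = 6.

64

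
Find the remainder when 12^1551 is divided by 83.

17

Square-and-reduce mod 83: 12^1≡12, 12^2≡61, 12^4≡69, 12^8≡30, 12^16≡70, 12^32≡3, 12^64≡9, 12^128≡81, 12^256≡4, 12^512≡16, 12^1024≡7.
1551 = 1 + 2 + 4 + 8 + 512 + 1024, so 12^1551 ≡ 12·61·69·30·16·7 ≡ 17 (mod 83).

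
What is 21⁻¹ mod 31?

3

21·3 = 63 = 2·31 + 1, so 21⁻¹ ≡ 3 (mod 31).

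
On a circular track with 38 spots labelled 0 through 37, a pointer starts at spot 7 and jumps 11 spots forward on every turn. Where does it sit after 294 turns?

294·11 = 3234.
3234 = 85·38 + 4, so 3234 mod 38 = 4.
(7 + 4) mod 38 = 11.

11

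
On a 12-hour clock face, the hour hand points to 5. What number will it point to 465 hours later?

465 − 38·12 = 9, so 465 ≡ 9 (mod 12).
5 + 9 → 2 on a 12-hour dial.

2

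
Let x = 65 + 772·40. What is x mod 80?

65

772·40 = 30880.
30880 mod 80 = 0 (since 386·80 = 30880).
(65 + 0) mod 80 = 65.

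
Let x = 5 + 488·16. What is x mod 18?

488·16 = 7808.
7808 − 433·18 = 14, so 7808 ≡ 14 (mod 18).
(5 + 14) mod 18 = 1.

1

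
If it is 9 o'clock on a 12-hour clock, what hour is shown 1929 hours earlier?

Dividing 1929 by 12 gives quotient 160 and remainder 9.
9 − 9 → 12 on a 12-hour dial.

12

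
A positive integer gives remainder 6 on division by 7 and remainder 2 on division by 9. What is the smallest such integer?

20

x ≡ 6 (mod 7) gives x ∈ {6, 13, 20}.
The first of these with x mod 9 = 2 is 20.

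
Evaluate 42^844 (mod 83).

68

Square-and-reduce mod 83: 42^1≡42, 42^2≡21, 42^4≡26, 42^8≡12, 42^16≡61, 42^32≡69, 42^64≡30, 42^128≡70, 42^256≡3, 42^512≡9.
844 = 4 + 8 + 64 + 256 + 512, so 42^844 ≡ 26·12·30·3·9 ≡ 68 (mod 83).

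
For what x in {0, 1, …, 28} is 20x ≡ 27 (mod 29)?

26

The inverse of 20 mod 29 is 16 (since 20·16 = 320 ≡ 1).
Multiplying both sides by 16: x ≡ 16·27 = 432 ≡ 26 (mod 29).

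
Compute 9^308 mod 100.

Successive squares of 9 mod 100: 9^1≡9, 9^2≡81, 9^4≡61, 9^8≡21, 9^16≡41, 9^32≡81, 9^64≡61, 9^128≡21, 9^256≡41.
Since 308 = 4 + 16 + 32 + 256 in binary, 9^308 ≡ 61·41·81·41 ≡ 21 (mod 100).

21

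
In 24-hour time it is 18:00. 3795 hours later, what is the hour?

21

3795 − 158·24 = 3, so 3795 ≡ 3 (mod 24).
(18 + 3) mod 24 = 21.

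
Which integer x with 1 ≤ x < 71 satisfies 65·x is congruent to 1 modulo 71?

59

71 = 1·65 + 6
65 = 10·6 + 5
6 = 1·5 + 1
5 = 5·1 + 0
Back-substituting gives 65·59 ≡ 1 (mod 71).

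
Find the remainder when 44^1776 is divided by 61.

9

Successive squares of 44 mod 61: 44^1≡44, 44^2≡45, 44^4≡12, 44^8≡22, 44^16≡57, 44^32≡16, 44^64≡12, 44^128≡22, 44^256≡57, 44^512≡16, 44^1024≡12.
1776 = 16 + 32 + 64 + 128 + 512 + 1024, so 44^1776 ≡ 57·16·12·22·16·12 ≡ 9 (mod 61).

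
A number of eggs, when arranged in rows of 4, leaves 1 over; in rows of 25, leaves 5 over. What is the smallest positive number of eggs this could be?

Since 25·1 ≡ 1 (mod 4), take x = 5 + 25·((1−5)·1 mod 4) = 5 + 25·0 = 5.
Check: 5 mod 4 = 1, 5 mod 25 = 5.

5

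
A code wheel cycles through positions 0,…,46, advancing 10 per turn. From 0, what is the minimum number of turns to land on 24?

10⁻¹ ≡ 33 (mod 47) because 10·33 = 330 = 7·47 + 1.
So x ≡ 33·24 = 792 ≡ 40 (mod 47).

40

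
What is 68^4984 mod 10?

Powers of 8 mod 10 repeat with period 4: 8, 4, 2, 6.
4984 mod 4 = 0, so the last digit matches 8^4 = 6.

6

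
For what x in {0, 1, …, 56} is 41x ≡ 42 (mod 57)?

41⁻¹ ≡ 32 (mod 57) because 41·32 = 1312 = 23·57 + 1.
So x ≡ 32·42 = 1344 ≡ 33 (mod 57).

33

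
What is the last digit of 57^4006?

9

Powers of 7 mod 10 repeat with period 4: 7, 9, 3, 1.
4006 leaves remainder 2 on division by 4, so 57^4006 ends in 9.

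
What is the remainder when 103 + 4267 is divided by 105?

65

Dividing 4267 by 105 gives quotient 40 and remainder 67.
(103 + 67) mod 105 = 65.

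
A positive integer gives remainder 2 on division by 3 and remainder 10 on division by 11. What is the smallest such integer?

32

x ≡ 2 (mod 3) gives x ∈ {2, 5, 8, 11, 14, 17, 20, 23, …}.
The first of these with x mod 11 = 10 is 32.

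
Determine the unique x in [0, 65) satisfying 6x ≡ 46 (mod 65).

51

The inverse of 6 mod 65 is 11 (since 6·11 = 66 ≡ 1).
Multiplying both sides by 11: x ≡ 11·46 = 506 ≡ 51 (mod 65).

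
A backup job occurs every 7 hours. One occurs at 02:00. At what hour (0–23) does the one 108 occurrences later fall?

108·7 = 756.
Dividing 756 by 24 gives quotient 31 and remainder 12.
(2 + 12) mod 24 = 14.

14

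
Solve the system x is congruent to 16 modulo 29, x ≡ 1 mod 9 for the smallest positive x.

x ≡ 1 (mod 9) gives x ∈ {1, 10, 19, 28, 37, 46, 55, 64, …}.
The first of these with x mod 29 = 16 is 190.

190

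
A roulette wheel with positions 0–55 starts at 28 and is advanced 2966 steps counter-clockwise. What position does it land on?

2966 = 52·56 + 54, so 2966 mod 56 = 54.
(28 − 54) mod 56 = 30.

30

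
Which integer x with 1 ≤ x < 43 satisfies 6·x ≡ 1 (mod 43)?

6·36 = 216 = 5·43 + 1, so 6⁻¹ ≡ 36 (mod 43).

36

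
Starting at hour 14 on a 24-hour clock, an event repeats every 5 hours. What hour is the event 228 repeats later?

228·5 = 1140.
Dividing 1140 by 24 gives quotient 47 and remainder 12.
(14 + 12) mod 24 = 2.

2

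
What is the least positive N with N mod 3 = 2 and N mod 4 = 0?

8

x ≡ 2 (mod 3) gives x ∈ {2, 5, 8}.
The first of these with x mod 4 = 0 is 8.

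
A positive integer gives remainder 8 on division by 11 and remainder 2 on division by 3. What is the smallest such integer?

8

x ≡ 2 (mod 3) gives x ∈ {2, 5, 8}.
The first of these with x mod 11 = 8 is 8.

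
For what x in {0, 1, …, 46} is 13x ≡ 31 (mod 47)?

6

13⁻¹ ≡ 29 (mod 47) because 13·29 = 377 = 8·47 + 1.
Multiplying both sides by 29: x ≡ 29·31 = 899 ≡ 6 (mod 47).
Check: 13·6 = 78 = 1·47 + 31.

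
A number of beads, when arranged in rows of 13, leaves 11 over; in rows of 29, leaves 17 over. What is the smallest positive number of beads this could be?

336

x ≡ 11 (mod 13) gives x ∈ {11, 24, 37, 50, 63, 76, 89, 102, …}.
The first of these with x mod 29 = 17 is 336.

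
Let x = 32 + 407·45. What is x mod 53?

407·45 = 18315.
18315 = 345·53 + 30, so 18315 mod 53 = 30.
(32 + 30) mod 53 = 9.

9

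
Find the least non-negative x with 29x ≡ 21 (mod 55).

The inverse of 29 mod 55 is 19 (since 29·19 = 551 ≡ 1).
Multiplying both sides by 19: x ≡ 19·21 = 399 ≡ 14 (mod 55).

14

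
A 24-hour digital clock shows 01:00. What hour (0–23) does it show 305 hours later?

305 mod 24 = 17 (since 12·24 = 288).
(1 + 17) mod 24 = 18.

18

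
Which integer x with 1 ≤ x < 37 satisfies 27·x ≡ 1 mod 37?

37 = 1·27 + 10
27 = 2·10 + 7
10 = 1·7 + 3
7 = 2·3 + 1
3 = 3·1 + 0
Back-substituting gives 27·11 ≡ 1 (mod 37).

11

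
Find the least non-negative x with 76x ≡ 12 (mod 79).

The inverse of 76 mod 79 is 26 (since 76·26 = 1976 ≡ 1).
Multiplying both sides by 26: x ≡ 26·12 = 312 ≡ 75 (mod 79).

75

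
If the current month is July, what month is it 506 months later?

Dividing 506 by 12 gives quotient 42 and remainder 2.
July + 2 months → September.

September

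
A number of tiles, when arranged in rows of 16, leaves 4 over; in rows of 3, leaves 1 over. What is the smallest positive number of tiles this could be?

4

x ≡ 1 (mod 3) gives x ∈ {1, 4}.
The first of these with x mod 16 = 4 is 4.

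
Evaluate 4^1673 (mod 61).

Successive squares of 4 mod 61: 4^1≡4, 4^2≡16, 4^4≡12, 4^8≡22, 4^16≡57, 4^32≡16, 4^64≡12, 4^128≡22, 4^256≡57, 4^512≡16, 4^1024≡12.
Since 1673 = 1 + 8 + 128 + 512 + 1024 in binary, 4^1673 ≡ 4·22·22·16·12 ≡ 39 (mod 61).

39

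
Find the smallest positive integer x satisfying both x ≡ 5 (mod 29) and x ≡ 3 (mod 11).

x ≡ 3 (mod 11) gives x ∈ {3, 14, 25, 36, 47, 58, 69, 80, …}.
The first of these with x mod 29 = 5 is 179.

179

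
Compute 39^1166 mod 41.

Successive squares of 39 mod 41: 39^1≡39, 39^2≡4, 39^4≡16, 39^8≡10, 39^16≡18, 39^32≡37, 39^64≡16, 39^128≡10, 39^256≡18, 39^512≡37, 39^1024≡16.
Since 1166 = 2 + 4 + 8 + 128 + 1024 in binary, 39^1166 ≡ 4·16·10·10·16 ≡ 23 (mod 41).

23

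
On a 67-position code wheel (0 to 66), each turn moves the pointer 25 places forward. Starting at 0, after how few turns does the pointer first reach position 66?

8

25⁻¹ ≡ 59 (mod 67) because 25·59 = 1475 = 22·67 + 1.
So x ≡ 59·66 = 3894 ≡ 8 (mod 67).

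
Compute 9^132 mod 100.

81

Successive squares of 9 mod 100: 9^1≡9, 9^2≡81, 9^4≡61, 9^8≡21, 9^16≡41, 9^32≡81, 9^64≡61, 9^128≡21.
Since 132 = 4 + 128 in binary, 9^132 ≡ 61·21 ≡ 81 (mod 100).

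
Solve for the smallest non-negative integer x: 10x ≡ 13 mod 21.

16

10⁻¹ ≡ 19 (mod 21) because 10·19 = 190 = 9·21 + 1.
So x ≡ 19·13 = 247 ≡ 16 (mod 21).
Check: 10·16 = 160 = 7·21 + 13.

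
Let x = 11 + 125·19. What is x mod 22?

125·19 = 2375.
2375 = 107·22 + 21, so 2375 mod 22 = 21.
(11 + 21) mod 22 = 10.

10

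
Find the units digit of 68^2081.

Last digits of 8^n: 8, 4, 2, 6 (period 4).
2081 leaves remainder 1 on division by 4, so 68^2081 ends in 8.

8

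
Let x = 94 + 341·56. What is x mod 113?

341·56 = 19096.
Dividing 19096 by 113 gives quotient 168 and remainder 112.
(94 + 112) mod 113 = 93.

93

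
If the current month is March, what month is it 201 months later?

201 − 16·12 = 9, so 201 ≡ 9 (mod 12).
March + 9 months → December.

December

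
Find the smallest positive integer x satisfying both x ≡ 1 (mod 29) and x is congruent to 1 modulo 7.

x ≡ 1 (mod 7) gives x ∈ {1}.
The first of these with x mod 29 = 1 is 1.

1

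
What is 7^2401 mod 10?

Last digits of 7^n: 7, 9, 3, 1 (period 4).
2401 mod 4 = 1, so the last digit matches 7^1 = 7.

7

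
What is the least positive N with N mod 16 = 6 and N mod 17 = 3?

54

x ≡ 6 (mod 16) gives x ∈ {6, 22, 38, 54}.
The first of these with x mod 17 = 3 is 54.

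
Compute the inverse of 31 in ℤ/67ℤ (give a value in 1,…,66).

67 = 2·31 + 5
31 = 6·5 + 1
5 = 5·1 + 0
Back-substituting gives 31·13 ≡ 1 (mod 67).

13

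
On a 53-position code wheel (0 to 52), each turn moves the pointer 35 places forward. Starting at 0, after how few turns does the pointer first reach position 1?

50

35⁻¹ ≡ 50 (mod 53) because 35·50 = 1750 = 33·53 + 1.
Multiplying both sides by 50: x ≡ 50·1 = 50 ≡ 50 (mod 53).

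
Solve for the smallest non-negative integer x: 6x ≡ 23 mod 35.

33

6⁻¹ ≡ 6 (mod 35) because 6·6 = 36 = 1·35 + 1.
Multiplying both sides by 6: x ≡ 6·23 = 138 ≡ 33 (mod 35).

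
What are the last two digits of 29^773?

Square-and-reduce mod 100: 29^1≡29, 29^2≡41, 29^4≡81, 29^8≡61, 29^16≡21, 29^32≡41, 29^64≡81, 29^128≡61, 29^256≡21, 29^512≡41.
773 = 1 + 4 + 256 + 512, so 29^773 ≡ 29·81·21·41 ≡ 89 (mod 100).

89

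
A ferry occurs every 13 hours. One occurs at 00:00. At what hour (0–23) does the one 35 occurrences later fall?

35·13 = 455.
455 − 18·24 = 23, so 455 ≡ 23 (mod 24).
(0 + 23) mod 24 = 23.

23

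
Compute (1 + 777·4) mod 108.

85

777·4 = 3108.
Dividing 3108 by 108 gives quotient 28 and remainder 84.
(1 + 84) mod 108 = 85.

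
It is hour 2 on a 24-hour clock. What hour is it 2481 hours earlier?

2481 − 103·24 = 9, so 2481 ≡ 9 (mod 24).
(2 − 9) mod 24 = 17.

17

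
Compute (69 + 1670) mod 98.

1670 mod 98 = 4 (since 17·98 = 1666).
(69 + 4) mod 98 = 73.

73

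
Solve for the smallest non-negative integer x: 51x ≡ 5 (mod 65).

60

51⁻¹ ≡ 51 (mod 65) because 51·51 = 2601 = 40·65 + 1.
So x ≡ 51·5 = 255 ≡ 60 (mod 65).
Check: 51·60 = 3060 = 47·65 + 5.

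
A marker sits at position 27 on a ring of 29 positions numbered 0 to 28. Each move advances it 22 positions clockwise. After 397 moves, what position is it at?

397·22 = 8734.
Dividing 8734 by 29 gives quotient 301 and remainder 5.
(27 + 5) mod 29 = 3.

3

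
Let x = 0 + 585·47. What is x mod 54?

9

585·47 = 27495.
27495 − 509·54 = 9, so 27495 ≡ 9 (mod 54).
(0 + 9) mod 54 = 9.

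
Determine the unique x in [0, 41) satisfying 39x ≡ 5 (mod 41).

18

The inverse of 39 mod 41 is 20 (since 39·20 = 780 ≡ 1).
Multiplying both sides by 20: x ≡ 20·5 = 100 ≡ 18 (mod 41).
Check: 39·18 = 702 = 17·41 + 5.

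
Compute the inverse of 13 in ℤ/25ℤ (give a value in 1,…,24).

25 = 1·13 + 12
13 = 1·12 + 1
12 = 12·1 + 0
Back-substituting gives 13·2 ≡ 1 (mod 25).

2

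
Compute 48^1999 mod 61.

48

Successive squares of 48 mod 61: 48^1≡48, 48^2≡47, 48^4≡13, 48^8≡47, 48^16≡13, 48^32≡47, 48^64≡13, 48^128≡47, 48^256≡13, 48^512≡47, 48^1024≡13.
Since 1999 = 1 + 2 + 4 + 8 + 64 + 128 + 256 + 512 + 1024 in binary, 48^1999 ≡ 48·47·13·47·13·47·13·47·13 ≡ 48 (mod 61).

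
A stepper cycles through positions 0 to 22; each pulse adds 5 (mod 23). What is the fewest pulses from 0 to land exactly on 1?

23 = 4·5 + 3
5 = 1·3 + 2
3 = 1·2 + 1
2 = 2·1 + 0
Back-substituting gives 5·14 ≡ 1 (mod 23).

14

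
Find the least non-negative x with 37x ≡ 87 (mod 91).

The inverse of 37 mod 91 is 32 (since 37·32 = 1184 ≡ 1).
So x ≡ 32·87 = 2784 ≡ 54 (mod 91).

54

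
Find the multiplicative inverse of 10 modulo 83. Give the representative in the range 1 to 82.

25

83 = 8·10 + 3
10 = 3·3 + 1
3 = 3·1 + 0
Back-substituting gives 10·25 ≡ 1 (mod 83).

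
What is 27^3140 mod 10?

Last digits of 7^n: 7, 9, 3, 1 (period 4).
3140 mod 4 = 0, so the last digit matches 7^4 = 1.

1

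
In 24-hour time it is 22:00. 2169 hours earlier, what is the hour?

2169 mod 24 = 9 (since 90·24 = 2160).
(22 − 9) mod 24 = 13.

13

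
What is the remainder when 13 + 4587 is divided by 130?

Dividing 4587 by 130 gives quotient 35 and remainder 37.
(13 + 37) mod 130 = 50.

50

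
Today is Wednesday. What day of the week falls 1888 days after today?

Monday

1888 = 269·7 + 5, so 1888 mod 7 = 5.
Wednesday + 5 days → Monday.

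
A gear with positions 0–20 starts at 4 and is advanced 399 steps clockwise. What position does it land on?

4

Dividing 399 by 21 gives quotient 19 and remainder 0.
(4 + 0) mod 21 = 4.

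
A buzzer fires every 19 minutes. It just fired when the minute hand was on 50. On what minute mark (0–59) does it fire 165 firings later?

5

165·19 = 3135.
3135 = 52·60 + 15, so 3135 mod 60 = 15.
(50 + 15) mod 60 = 5.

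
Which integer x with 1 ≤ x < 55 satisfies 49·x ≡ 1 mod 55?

55 = 1·49 + 6
49 = 8·6 + 1
6 = 6·1 + 0
Back-substituting gives 49·9 ≡ 1 (mod 55).

9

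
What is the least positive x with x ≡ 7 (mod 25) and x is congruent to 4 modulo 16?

x ≡ 4 (mod 16) gives x ∈ {4, 20, 36, 52, 68, 84, 100, 116, …}.
The first of these with x mod 25 = 7 is 132.

132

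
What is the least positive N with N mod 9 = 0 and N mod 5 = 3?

x ≡ 3 (mod 5) gives x ∈ {3, 8, 13, 18}.
The first of these with x mod 9 = 0 is 18.

18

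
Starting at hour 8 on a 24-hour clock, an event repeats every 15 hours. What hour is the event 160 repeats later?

160·15 = 2400.
2400 = 100·24 + 0, so 2400 mod 24 = 0.
(8 + 0) mod 24 = 8.

8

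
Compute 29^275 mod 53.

7

By repeated squaring mod 53: 29^1≡29, 29^2≡46, 29^4≡49, 29^8≡16, 29^16≡44, 29^32≡28, 29^64≡42, 29^128≡15, 29^256≡13.
275 = 1 + 2 + 16 + 256, so 29^275 ≡ 29·46·44·13 ≡ 7 (mod 53).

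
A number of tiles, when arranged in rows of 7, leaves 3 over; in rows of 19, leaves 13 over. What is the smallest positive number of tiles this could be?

108

x ≡ 3 (mod 7) gives x ∈ {3, 10, 17, 24, 31, 38, 45, 52, …}.
The first of these with x mod 19 = 13 is 108.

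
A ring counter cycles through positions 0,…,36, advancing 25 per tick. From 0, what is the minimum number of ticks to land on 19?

20

The inverse of 25 mod 37 is 3 (since 25·3 = 75 ≡ 1).
Multiplying both sides by 3: x ≡ 3·19 = 57 ≡ 20 (mod 37).
Check: 25·20 = 500 = 13·37 + 19.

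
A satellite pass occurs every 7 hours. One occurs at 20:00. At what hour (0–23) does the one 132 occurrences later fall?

8

132·7 = 924.
924 = 38·24 + 12, so 924 mod 24 = 12.
(20 + 12) mod 24 = 8.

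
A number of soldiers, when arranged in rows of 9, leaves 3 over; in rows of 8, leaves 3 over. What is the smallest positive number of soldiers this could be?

x ≡ 3 (mod 8) gives x ∈ {3}.
The first of these with x mod 9 = 3 is 3.

3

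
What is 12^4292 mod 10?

6

Powers of 2 mod 10 repeat with period 4: 2, 4, 8, 6.
4292 mod 4 = 0, so the last digit matches 2^4 = 6.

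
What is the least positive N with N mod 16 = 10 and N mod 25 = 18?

x ≡ 10 (mod 16) gives x ∈ {10, 26, 42, 58, 74, 90, 106, 122, …}.
The first of these with x mod 25 = 18 is 218.

218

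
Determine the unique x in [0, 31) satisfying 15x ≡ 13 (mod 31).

5

The inverse of 15 mod 31 is 29 (since 15·29 = 435 ≡ 1).
Multiplying both sides by 29: x ≡ 29·13 = 377 ≡ 5 (mod 31).
Check: 15·5 = 75 = 2·31 + 13.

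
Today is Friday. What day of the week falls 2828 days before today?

Dividing 2828 by 7 gives quotient 404 and remainder 0.
Friday − 0 days → Friday.

Friday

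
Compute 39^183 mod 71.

39

Successive squares of 39 mod 71: 39^1≡39, 39^2≡30, 39^4≡48, 39^8≡32, 39^16≡30, 39^32≡48, 39^64≡32, 39^128≡30.
183 = 1 + 2 + 4 + 16 + 32 + 128, so 39^183 ≡ 39·30·48·30·48·30 ≡ 39 (mod 71).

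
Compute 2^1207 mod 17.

Successive squares of 2 mod 17: 2^1≡2, 2^2≡4, 2^4≡16, 2^8≡1, 2^16≡1, 2^32≡1, 2^64≡1, 2^128≡1, 2^256≡1, 2^512≡1, 2^1024≡1.
1207 = 1 + 2 + 4 + 16 + 32 + 128 + 1024, so 2^1207 ≡ 2·4·16·1·1·1·1 ≡ 9 (mod 17).

9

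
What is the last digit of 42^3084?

Powers of 2 mod 10 repeat with period 4: 2, 4, 8, 6.
3084 leaves remainder 0 on division by 4, so 42^3084 ends in 6.

6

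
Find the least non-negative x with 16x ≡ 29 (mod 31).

The inverse of 16 mod 31 is 2 (since 16·2 = 32 ≡ 1).
So x ≡ 2·29 = 58 ≡ 27 (mod 31).
Check: 16·27 = 432 = 13·31 + 29.

27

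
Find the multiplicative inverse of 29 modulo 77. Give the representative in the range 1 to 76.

8

29·8 = 232 = 3·77 + 1, so 29⁻¹ ≡ 8 (mod 77).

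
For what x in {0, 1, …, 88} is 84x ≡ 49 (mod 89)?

The inverse of 84 mod 89 is 71 (since 84·71 = 5964 ≡ 1).
So x ≡ 71·49 = 3479 ≡ 8 (mod 89).

8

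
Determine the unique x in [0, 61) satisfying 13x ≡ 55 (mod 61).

23

The inverse of 13 mod 61 is 47 (since 13·47 = 611 ≡ 1).
Multiplying both sides by 47: x ≡ 47·55 = 2585 ≡ 23 (mod 61).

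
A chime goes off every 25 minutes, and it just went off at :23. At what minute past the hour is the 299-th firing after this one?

58

299·25 = 7475.
7475 = 124·60 + 35, so 7475 mod 60 = 35.
(23 + 35) mod 60 = 58.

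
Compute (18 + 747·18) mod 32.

747·18 = 13446.
13446 mod 32 = 6 (since 420·32 = 13440).
(18 + 6) mod 32 = 24.

24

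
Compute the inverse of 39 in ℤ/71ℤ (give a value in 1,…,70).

51

71 = 1·39 + 32
39 = 1·32 + 7
32 = 4·7 + 4
7 = 1·4 + 3
4 = 1·3 + 1
3 = 3·1 + 0
Back-substituting gives 39·51 ≡ 1 (mod 71).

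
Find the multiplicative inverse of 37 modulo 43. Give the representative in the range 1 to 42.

7

37·7 = 259 = 6·43 + 1, so 37⁻¹ ≡ 7 (mod 43).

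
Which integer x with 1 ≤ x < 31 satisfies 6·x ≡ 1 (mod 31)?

31 = 5·6 + 1
6 = 6·1 + 0
Back-substituting gives 6·26 ≡ 1 (mod 31).

26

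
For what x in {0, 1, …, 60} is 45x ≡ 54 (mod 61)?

45⁻¹ ≡ 19 (mod 61) because 45·19 = 855 = 14·61 + 1.
Multiplying both sides by 19: x ≡ 19·54 = 1026 ≡ 50 (mod 61).
Check: 45·50 = 2250 = 36·61 + 54.

50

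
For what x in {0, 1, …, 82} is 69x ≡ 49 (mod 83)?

38

The inverse of 69 mod 83 is 77 (since 69·77 = 5313 ≡ 1).
So x ≡ 77·49 = 3773 ≡ 38 (mod 83).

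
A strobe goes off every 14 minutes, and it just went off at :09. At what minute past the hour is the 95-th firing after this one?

19

95·14 = 1330.
Dividing 1330 by 60 gives quotient 22 and remainder 10.
(9 + 10) mod 60 = 19.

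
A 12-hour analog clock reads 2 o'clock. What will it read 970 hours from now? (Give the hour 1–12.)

12

970 = 80·12 + 10, so 970 mod 12 = 10.
2 + 10 → 12 on a 12-hour dial.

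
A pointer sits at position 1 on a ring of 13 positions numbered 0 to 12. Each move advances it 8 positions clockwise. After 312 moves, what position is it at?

312·8 = 2496.
2496 = 192·13 + 0, so 2496 mod 13 = 0.
(1 + 0) mod 13 = 1.

1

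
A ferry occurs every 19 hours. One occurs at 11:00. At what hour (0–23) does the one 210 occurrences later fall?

17

210·19 = 3990.
3990 = 166·24 + 6, so 3990 mod 24 = 6.
(11 + 6) mod 24 = 17.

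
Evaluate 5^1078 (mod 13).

By repeated squaring mod 13: 5^1≡5, 5^2≡12, 5^4≡1, 5^8≡1, 5^16≡1, 5^32≡1, 5^64≡1, 5^128≡1, 5^256≡1, 5^512≡1, 5^1024≡1.
1078 = 2 + 4 + 16 + 32 + 1024, so 5^1078 ≡ 12·1·1·1·1 ≡ 12 (mod 13).

12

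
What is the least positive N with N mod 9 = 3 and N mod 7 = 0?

x ≡ 0 (mod 7) gives x ∈ {0, 7, 14, 21}.
The first of these with x mod 9 = 3 is 21.

21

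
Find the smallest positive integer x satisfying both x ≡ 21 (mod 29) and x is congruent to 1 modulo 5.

x ≡ 1 (mod 5) gives x ∈ {1, 6, 11, 16, 21}.
The first of these with x mod 29 = 21 is 21.

21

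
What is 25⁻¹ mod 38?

35

38 = 1·25 + 13
25 = 1·13 + 12
13 = 1·12 + 1
12 = 12·1 + 0
Back-substituting gives 25·35 ≡ 1 (mod 38).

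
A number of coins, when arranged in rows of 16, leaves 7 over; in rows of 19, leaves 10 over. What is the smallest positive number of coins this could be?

295

x ≡ 7 (mod 16) gives x ∈ {7, 23, 39, 55, 71, 87, 103, 119, …}.
The first of these with x mod 19 = 10 is 295.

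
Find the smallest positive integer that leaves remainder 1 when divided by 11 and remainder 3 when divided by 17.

x ≡ 1 (mod 11) gives x ∈ {1, 12, 23, 34, 45, 56, 67, 78, …}.
The first of these with x mod 17 = 3 is 122.

122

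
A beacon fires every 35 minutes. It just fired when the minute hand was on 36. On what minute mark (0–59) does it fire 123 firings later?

21

123·35 = 4305.
Dividing 4305 by 60 gives quotient 71 and remainder 45.
(36 + 45) mod 60 = 21.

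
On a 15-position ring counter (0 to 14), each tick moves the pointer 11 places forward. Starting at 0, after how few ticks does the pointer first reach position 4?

14

The inverse of 11 mod 15 is 11 (since 11·11 = 121 ≡ 1).
So x ≡ 11·4 = 44 ≡ 14 (mod 15).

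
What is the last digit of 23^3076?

Last digits of 3^n: 3, 9, 7, 1 (period 4).
3076 mod 4 = 0, so the last digit matches 3^4 = 1.

1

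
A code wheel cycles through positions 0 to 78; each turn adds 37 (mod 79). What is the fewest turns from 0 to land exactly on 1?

47

37·47 = 1739 = 22·79 + 1, so 37⁻¹ ≡ 47 (mod 79).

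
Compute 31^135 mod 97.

70

Successive squares of 31 mod 97: 31^1≡31, 31^2≡88, 31^4≡81, 31^8≡62, 31^16≡61, 31^32≡35, 31^64≡61, 31^128≡35.
Since 135 = 1 + 2 + 4 + 128 in binary, 31^135 ≡ 31·88·81·35 ≡ 70 (mod 97).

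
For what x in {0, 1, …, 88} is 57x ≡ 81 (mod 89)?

67

The inverse of 57 mod 89 is 25 (since 57·25 = 1425 ≡ 1).
Multiplying both sides by 25: x ≡ 25·81 = 2025 ≡ 67 (mod 89).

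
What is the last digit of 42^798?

Powers of 2 mod 10 repeat with period 4: 2, 4, 8, 6.
798 leaves remainder 2 on division by 4, so 42^798 ends in 4.

4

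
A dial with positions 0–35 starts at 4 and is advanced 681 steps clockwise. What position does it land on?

1

Dividing 681 by 36 gives quotient 18 and remainder 33.
(4 + 33) mod 36 = 1.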